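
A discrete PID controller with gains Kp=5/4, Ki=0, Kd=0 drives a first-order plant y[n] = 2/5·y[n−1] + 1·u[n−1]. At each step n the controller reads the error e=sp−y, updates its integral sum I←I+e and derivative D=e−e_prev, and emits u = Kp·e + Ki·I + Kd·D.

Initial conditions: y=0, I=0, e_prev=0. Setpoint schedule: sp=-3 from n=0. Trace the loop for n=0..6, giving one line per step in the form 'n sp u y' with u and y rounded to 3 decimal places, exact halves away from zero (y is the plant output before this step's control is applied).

(exact arithmetic carried between steps; '≈' marks a value shown rounded to 6 d.p. or computed from one; I and e_prev carry over from the previous line; the table rounds u and y to 3 d.p., halves away from zero)
n=0: y=0, sp=-3, e=sp−y=-3; I=-3, D=e−e_prev=-3; u=5/4·(-3)+0·(-3)+0·(-3)=-3.75; next y=2/5·0+1·(-3.75)=-3.75
n=1: y=-3.75, sp=-3, e=sp−y=0.75; I=-2.25, D=e−e_prev=3.75; u=5/4·0.75+0·(-2.25)+0·3.75=0.9375; next y=2/5·(-3.75)+1·0.9375=-0.5625
n=2: y=-0.5625, sp=-3, e=sp−y=-2.4375; I=-4.6875, D=e−e_prev=-3.1875; u=5/4·(-2.4375)+0·(-4.6875)+0·(-3.1875)=-3.046875; next y=2/5·(-0.5625)+1·(-3.046875)=-3.271875
n=3: y=-3.271875, sp=-3, e=sp−y=0.271875; I=-4.415625, D=e−e_prev=2.709375; u=5/4·0.271875+0·(-4.415625)+0·2.709375≈0.339844; next y=2/5·(-3.271875)+1·0.339844≈-0.968906
n=4: y≈-0.968906, sp=-3, e=sp−y≈-2.031094; I≈-6.446719, D=e−e_prev≈-2.302969; u=5/4·(-2.031094)+0·(-6.446719)+0·(-2.302969)≈-2.538867; next y=2/5·(-0.968906)+1·(-2.538867)≈-2.926430
n=5: y≈-2.926430, sp=-3, e=sp−y≈-0.073570; I≈-6.520289, D=e−e_prev≈1.957523; u=5/4·(-0.073570)+0·(-6.520289)+0·1.957523≈-0.091963; next y=2/5·(-2.926430)+1·(-0.091963)≈-1.262535
n=6: y≈-1.262535, sp=-3, e=sp−y≈-1.737465; I≈-8.257754, D=e−e_prev≈-1.663895; u=5/4·(-1.737465)+0·(-8.257754)+0·(-1.663895)≈-2.171832; next y=2/5·(-1.262535)+1·(-2.171832)≈-2.676845

0 -3 -3.750 0.000
1 -3 0.938 -3.750
2 -3 -3.047 -0.563
3 -3 0.340 -3.272
4 -3 -2.539 -0.969
5 -3 -0.092 -2.926
6 -3 -2.172 -1.263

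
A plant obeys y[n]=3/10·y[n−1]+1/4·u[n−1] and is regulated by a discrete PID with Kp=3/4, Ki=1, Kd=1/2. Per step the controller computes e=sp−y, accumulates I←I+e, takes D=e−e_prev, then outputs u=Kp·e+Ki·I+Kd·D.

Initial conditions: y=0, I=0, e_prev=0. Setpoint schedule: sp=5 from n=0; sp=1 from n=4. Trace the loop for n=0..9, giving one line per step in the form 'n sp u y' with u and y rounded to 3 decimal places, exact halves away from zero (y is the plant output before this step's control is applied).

0 5 11.250 0.000
1 5 7.422 2.813
2 5 11.271 2.699
3 5 11.426 3.627
4 1 3.549 3.945
5 1 6.980 2.071
6 1 4.307 2.366
7 1 4.393 1.787
8 1 3.659 1.634
9 1 3.464 1.405

(exact arithmetic carried between steps; '≈' marks a value shown rounded to 6 d.p. or computed from one; I and e_prev carry over from the previous line; the table rounds u and y to 3 d.p., halves away from zero)
n=0: y=0, sp=5, e=sp−y=5; I=5, D=e−e_prev=5; u=3/4·5+1·5+1/2·5=11.25; next y=3/10·0+1/4·11.25=2.8125
n=1: y=2.8125, sp=5, e=sp−y=2.1875; I=7.1875, D=e−e_prev=-2.8125; u=3/4·2.1875+1·7.1875+1/2·(-2.8125)=7.421875; next y=3/10·2.8125+1/4·7.421875≈2.699219
n=2: y≈2.699219, sp=5, e=sp−y≈2.300781; I≈9.488281, D=e−e_prev≈0.113281; u=3/4·2.300781+1·9.488281+1/2·0.113281≈11.270508; next y=3/10·2.699219+1/4·11.270508≈3.627393
n=3: y≈3.627393, sp=5, e=sp−y≈1.372607; I≈10.860889, D=e−e_prev≈-0.928174; u=3/4·1.372607+1·10.860889+1/2·(-0.928174)≈11.426257; next y=3/10·3.627393+1/4·11.426257≈3.944782
n=4: y≈3.944782, sp=1, e=sp−y≈-2.944782; I≈7.916107, D=e−e_prev≈-4.317390; u=3/4·(-2.944782)+1·7.916107+1/2·(-4.317390)≈3.548825; next y=3/10·3.944782+1/4·3.548825≈2.070641
n=5: y≈2.070641, sp=1, e=sp−y≈-1.070641; I≈6.845466, D=e−e_prev≈1.874141; u=3/4·(-1.070641)+1·6.845466+1/2·1.874141≈6.979556; next y=3/10·2.070641+1/4·6.979556≈2.366081
n=6: y≈2.366081, sp=1, e=sp−y≈-1.366081; I≈5.479384, D=e−e_prev≈-0.295440; u=3/4·(-1.366081)+1·5.479384+1/2·(-0.295440)≈4.307103; next y=3/10·2.366081+1/4·4.307103≈1.786600
n=7: y≈1.786600, sp=1, e=sp−y≈-0.786600; I≈4.692784, D=e−e_prev≈0.579481; u=3/4·(-0.786600)+1·4.692784+1/2·0.579481≈4.392575; next y=3/10·1.786600+1/4·4.392575≈1.634124
n=8: y≈1.634124, sp=1, e=sp−y≈-0.634124; I≈4.058661, D=e−e_prev≈0.152477; u=3/4·(-0.634124)+1·4.058661+1/2·0.152477≈3.659306; next y=3/10·1.634124+1/4·3.659306≈1.405064
n=9: y≈1.405064, sp=1, e=sp−y≈-0.405064; I≈3.653597, D=e−e_prev≈0.229060; u=3/4·(-0.405064)+1·3.653597+1/2·0.229060≈3.464329; next y=3/10·1.405064+1/4·3.464329≈1.287601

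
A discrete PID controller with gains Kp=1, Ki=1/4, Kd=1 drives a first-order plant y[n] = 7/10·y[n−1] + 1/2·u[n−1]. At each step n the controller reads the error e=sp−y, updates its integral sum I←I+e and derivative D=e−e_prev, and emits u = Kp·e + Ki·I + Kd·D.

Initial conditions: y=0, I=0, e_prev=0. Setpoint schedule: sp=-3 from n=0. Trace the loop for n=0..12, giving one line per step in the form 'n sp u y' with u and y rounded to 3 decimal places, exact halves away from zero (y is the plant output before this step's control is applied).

0 -3 -6.750 0.000
1 -3 3.094 -3.375
2 -3 -5.946 -0.816
3 -3 2.206 -3.544
4 -3 -5.260 -1.378
5 -3 1.488 -3.595
6 -3 -4.681 -1.772
7 -3 0.904 -3.581
8 -3 -4.194 -2.054
9 -3 0.428 -3.535
10 -3 -3.786 -2.261
11 -3 0.037 -3.476
12 -3 -3.447 -2.415

(exact arithmetic carried between steps; '≈' marks a value shown rounded to 6 d.p. or computed from one; I and e_prev carry over from the previous line; the table rounds u and y to 3 d.p., halves away from zero)
n=0: y=0, sp=-3, e=sp−y=-3; I=-3, D=e−e_prev=-3; u=1·(-3)+1/4·(-3)+1·(-3)=-6.75; next y=7/10·0+1/2·(-6.75)=-3.375
n=1: y=-3.375, sp=-3, e=sp−y=0.375; I=-2.625, D=e−e_prev=3.375; u=1·0.375+1/4·(-2.625)+1·3.375=3.09375; next y=7/10·(-3.375)+1/2·3.09375=-0.815625
n=2: y=-0.815625, sp=-3, e=sp−y=-2.184375; I=-4.809375, D=e−e_prev=-2.559375; u=1·(-2.184375)+1/4·(-4.809375)+1·(-2.559375)≈-5.946094; next y=7/10·(-0.815625)+1/2·(-5.946094)≈-3.543984
n=3: y≈-3.543984, sp=-3, e=sp−y≈0.543984; I≈-4.265391, D=e−e_prev≈2.728359; u=1·0.543984+1/4·(-4.265391)+1·2.728359≈2.205996; next y=7/10·(-3.543984)+1/2·2.205996≈-1.377791
n=4: y≈-1.377791, sp=-3, e=sp−y≈-1.622209; I≈-5.887600, D=e−e_prev≈-2.166193; u=1·(-1.622209)+1/4·(-5.887600)+1·(-2.166193)≈-5.260302; next y=7/10·(-1.377791)+1/2·(-5.260302)≈-3.594605
n=5: y≈-3.594605, sp=-3, e=sp−y≈0.594605; I≈-5.292995, D=e−e_prev≈2.216814; u=1·0.594605+1/4·(-5.292995)+1·2.216814≈1.488170; next y=7/10·(-3.594605)+1/2·1.488170≈-1.772138
n=6: y≈-1.772138, sp=-3, e=sp−y≈-1.227862; I≈-6.520856, D=e−e_prev≈-1.822466; u=1·(-1.227862)+1/4·(-6.520856)+1·(-1.822466)≈-4.680542; next y=7/10·(-1.772138)+1/2·(-4.680542)≈-3.580768
n=7: y≈-3.580768, sp=-3, e=sp−y≈0.580768; I≈-5.940088, D=e−e_prev≈1.808630; u=1·0.580768+1/4·(-5.940088)+1·1.808630≈0.904375; next y=7/10·(-3.580768)+1/2·0.904375≈-2.054350
n=8: y≈-2.054350, sp=-3, e=sp−y≈-0.945650; I≈-6.885739, D=e−e_prev≈-1.526418; u=1·(-0.945650)+1/4·(-6.885739)+1·(-1.526418)≈-4.193503; next y=7/10·(-2.054350)+1/2·(-4.193503)≈-3.534796
n=9: y≈-3.534796, sp=-3, e=sp−y≈0.534796; I≈-6.350942, D=e−e_prev≈1.480446; u=1·0.534796+1/4·(-6.350942)+1·1.480446≈0.427507; next y=7/10·(-3.534796)+1/2·0.427507≈-2.260604
n=10: y≈-2.260604, sp=-3, e=sp−y≈-0.739396; I≈-7.090338, D=e−e_prev≈-1.274193; u=1·(-0.739396)+1/4·(-7.090338)+1·(-1.274193)≈-3.786173; next y=7/10·(-2.260604)+1/2·(-3.786173)≈-3.475509
n=11: y≈-3.475509, sp=-3, e=sp−y≈0.475509; I≈-6.614829, D=e−e_prev≈1.214906; u=1·0.475509+1/4·(-6.614829)+1·1.214906≈0.036708; next y=7/10·(-3.475509)+1/2·0.036708≈-2.414503
n=12: y≈-2.414503, sp=-3, e=sp−y≈-0.585497; I≈-7.200326, D=e−e_prev≈-1.061007; u=1·(-0.585497)+1/4·(-7.200326)+1·(-1.061007)≈-3.446585; next y=7/10·(-2.414503)+1/2·(-3.446585)≈-3.413445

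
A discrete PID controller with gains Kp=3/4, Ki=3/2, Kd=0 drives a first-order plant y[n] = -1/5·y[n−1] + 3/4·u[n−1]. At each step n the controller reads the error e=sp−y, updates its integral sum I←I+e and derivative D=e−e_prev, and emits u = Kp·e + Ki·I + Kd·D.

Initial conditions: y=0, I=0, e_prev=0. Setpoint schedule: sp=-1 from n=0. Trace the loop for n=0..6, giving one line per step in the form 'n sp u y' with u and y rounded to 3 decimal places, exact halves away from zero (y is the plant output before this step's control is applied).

0 -1 -2.250 0.000
1 -1 0.047 -1.688
2 -1 -3.557 0.373
3 -1 1.393 -2.742
4 -1 -5.748 1.593
5 -1 4.364 -4.630
6 -1 -10.056 4.199

(exact arithmetic carried between steps; '≈' marks a value shown rounded to 6 d.p. or computed from one; I and e_prev carry over from the previous line; the table rounds u and y to 3 d.p., halves away from zero)
n=0: y=0, sp=-1, e=sp−y=-1; I=-1, D=e−e_prev=-1; u=3/4·(-1)+3/2·(-1)+0·(-1)=-2.25; next y=-1/5·0+3/4·(-2.25)=-1.6875
n=1: y=-1.6875, sp=-1, e=sp−y=0.6875; I=-0.3125, D=e−e_prev=1.6875; u=3/4·0.6875+3/2·(-0.3125)+0·1.6875=0.046875; next y=-1/5·(-1.6875)+3/4·0.046875≈0.372656
n=2: y≈0.372656, sp=-1, e=sp−y≈-1.372656; I≈-1.685156, D=e−e_prev≈-2.060156; u=3/4·(-1.372656)+3/2·(-1.685156)+0·(-2.060156)≈-3.557227; next y=-1/5·0.372656+3/4·(-3.557227)≈-2.742451
n=3: y≈-2.742451, sp=-1, e=sp−y≈1.742451; I≈0.057295, D=e−e_prev≈3.115107; u=3/4·1.742451+3/2·0.057295+0·3.115107≈1.392781; next y=-1/5·(-2.742451)+3/4·1.392781≈1.593076
n=4: y≈1.593076, sp=-1, e=sp−y≈-2.593076; I≈-2.535781, D=e−e_prev≈-4.335527; u=3/4·(-2.593076)+3/2·(-2.535781)+0·(-4.335527)≈-5.748478; next y=-1/5·1.593076+3/4·(-5.748478)≈-4.629974
n=5: y≈-4.629974, sp=-1, e=sp−y≈3.629974; I≈1.094193, D=e−e_prev≈6.223050; u=3/4·3.629974+3/2·1.094193+0·6.223050≈4.363770; next y=-1/5·(-4.629974)+3/4·4.363770≈4.198822
n=6: y≈4.198822, sp=-1, e=sp−y≈-5.198822; I≈-4.104629, D=e−e_prev≈-8.828796; u=3/4·(-5.198822)+3/2·(-4.104629)+0·(-8.828796)≈-10.056060; next y=-1/5·4.198822+3/4·(-10.056060)≈-8.381810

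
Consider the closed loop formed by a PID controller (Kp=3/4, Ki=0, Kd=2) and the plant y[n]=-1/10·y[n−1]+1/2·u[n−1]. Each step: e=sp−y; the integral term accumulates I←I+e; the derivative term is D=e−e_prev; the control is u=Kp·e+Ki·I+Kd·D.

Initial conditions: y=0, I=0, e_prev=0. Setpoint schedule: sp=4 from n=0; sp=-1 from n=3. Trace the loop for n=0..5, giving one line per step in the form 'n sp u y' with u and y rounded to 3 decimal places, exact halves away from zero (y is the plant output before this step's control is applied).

(exact arithmetic carried between steps; '≈' marks a value shown rounded to 6 d.p. or computed from one; I and e_prev carry over from the previous line; the table rounds u and y to 3 d.p., halves away from zero)
n=0: y=0, sp=4, e=sp−y=4; I=4, D=e−e_prev=4; u=3/4·4+0·4+2·4=11; next y=-1/10·0+1/2·11=5.5
n=1: y=5.5, sp=4, e=sp−y=-1.5; I=2.5, D=e−e_prev=-5.5; u=3/4·(-1.5)+0·2.5+2·(-5.5)=-12.125; next y=-1/10·5.5+1/2·(-12.125)=-6.6125
n=2: y=-6.6125, sp=4, e=sp−y=10.6125; I=13.1125, D=e−e_prev=12.1125; u=3/4·10.6125+0·13.1125+2·12.1125=32.184375; next y=-1/10·(-6.6125)+1/2·32.184375≈16.753438
n=3: y≈16.753438, sp=-1, e=sp−y≈-17.753438; I≈-4.640938, D=e−e_prev≈-28.365938; u=3/4·(-17.753438)+0·(-4.640938)+2·(-28.365938)≈-70.046953; next y=-1/10·16.753438+1/2·(-70.046953)≈-36.698820
n=4: y≈-36.698820, sp=-1, e=sp−y≈35.698820; I≈31.057883, D=e−e_prev≈53.452258; u=3/4·35.698820+0·31.057883+2·53.452258≈133.678631; next y=-1/10·(-36.698820)+1/2·133.678631≈70.509197
n=5: y≈70.509197, sp=-1, e=sp−y≈-71.509197; I≈-40.451315, D=e−e_prev≈-107.208018; u=3/4·(-71.509197)+0·(-40.451315)+2·(-107.208018)≈-268.047934; next y=-1/10·70.509197+1/2·(-268.047934)≈-141.074887

0 4 11.000 0.000
1 4 -12.125 5.500
2 4 32.184 -6.613
3 -1 -70.047 16.753
4 -1 133.679 -36.699
5 -1 -268.048 70.509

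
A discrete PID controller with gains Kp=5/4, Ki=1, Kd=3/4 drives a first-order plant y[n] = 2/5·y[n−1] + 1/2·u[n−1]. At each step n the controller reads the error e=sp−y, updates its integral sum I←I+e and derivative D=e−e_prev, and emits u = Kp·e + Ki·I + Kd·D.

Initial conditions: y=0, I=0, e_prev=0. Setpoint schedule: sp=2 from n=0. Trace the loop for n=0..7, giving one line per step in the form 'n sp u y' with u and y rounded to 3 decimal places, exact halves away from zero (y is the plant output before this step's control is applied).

(exact arithmetic carried between steps; '≈' marks a value shown rounded to 6 d.p. or computed from one; I and e_prev carry over from the previous line; the table rounds u and y to 3 d.p., halves away from zero)
n=0: y=0, sp=2, e=sp−y=2; I=2, D=e−e_prev=2; u=5/4·2+1·2+3/4·2=6; next y=2/5·0+1/2·6=3
n=1: y=3, sp=2, e=sp−y=-1; I=1, D=e−e_prev=-3; u=5/4·(-1)+1·1+3/4·(-3)=-2.5; next y=2/5·3+1/2·(-2.5)=-0.05
n=2: y=-0.05, sp=2, e=sp−y=2.05; I=3.05, D=e−e_prev=3.05; u=5/4·2.05+1·3.05+3/4·3.05=7.9; next y=2/5·(-0.05)+1/2·7.9=3.93
n=3: y=3.93, sp=2, e=sp−y=-1.93; I=1.12, D=e−e_prev=-3.98; u=5/4·(-1.93)+1·1.12+3/4·(-3.98)=-4.2775; next y=2/5·3.93+1/2·(-4.2775)=-0.56675
n=4: y=-0.56675, sp=2, e=sp−y=2.56675; I=3.68675, D=e−e_prev=4.49675; u=5/4·2.56675+1·3.68675+3/4·4.49675=10.26775; next y=2/5·(-0.56675)+1/2·10.26775=4.907175
n=5: y=4.907175, sp=2, e=sp−y=-2.907175; I=0.779575, D=e−e_prev=-5.473925; u=5/4·(-2.907175)+1·0.779575+3/4·(-5.473925)≈-6.959838; next y=2/5·4.907175+1/2·(-6.959838)≈-1.517049
n=6: y≈-1.517049, sp=2, e=sp−y≈3.517049; I≈4.296624, D=e−e_prev≈6.424224; u=5/4·3.517049+1·4.296624+3/4·6.424224≈13.511103; next y=2/5·(-1.517049)+1/2·13.511103≈6.148732
n=7: y≈6.148732, sp=2, e=sp−y≈-4.148732; I≈0.147892, D=e−e_prev≈-7.665781; u=5/4·(-4.148732)+1·0.147892+3/4·(-7.665781)≈-10.787358; next y=2/5·6.148732+1/2·(-10.787358)≈-2.934186

0 2 6.000 0.000
1 2 -2.500 3.000
2 2 7.900 -0.050
3 2 -4.278 3.930
4 2 10.268 -0.567
5 2 -6.960 4.907
6 2 13.511 -1.517
7 2 -10.787 6.149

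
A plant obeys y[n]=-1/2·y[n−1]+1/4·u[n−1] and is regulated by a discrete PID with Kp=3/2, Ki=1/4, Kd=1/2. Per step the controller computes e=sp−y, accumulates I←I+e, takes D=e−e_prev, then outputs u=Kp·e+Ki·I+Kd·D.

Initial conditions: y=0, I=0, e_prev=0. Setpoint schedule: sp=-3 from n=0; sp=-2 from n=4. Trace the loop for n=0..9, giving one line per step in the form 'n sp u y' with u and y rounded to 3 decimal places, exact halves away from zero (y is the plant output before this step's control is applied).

0 -3 -6.750 0.000
1 -3 -2.203 -1.688
2 -3 -7.831 0.293
3 -3 -2.270 -2.104
4 -2 -7.268 0.485
5 -2 -1.371 -2.059
6 -2 -8.807 0.687
7 -2 -0.834 -2.545
8 -2 -10.434 1.064
9 -2 0.065 -3.141

(exact arithmetic carried between steps; '≈' marks a value shown rounded to 6 d.p. or computed from one; I and e_prev carry over from the previous line; the table rounds u and y to 3 d.p., halves away from zero)
n=0: y=0, sp=-3, e=sp−y=-3; I=-3, D=e−e_prev=-3; u=3/2·(-3)+1/4·(-3)+1/2·(-3)=-6.75; next y=-1/2·0+1/4·(-6.75)=-1.6875
n=1: y=-1.6875, sp=-3, e=sp−y=-1.3125; I=-4.3125, D=e−e_prev=1.6875; u=3/2·(-1.3125)+1/4·(-4.3125)+1/2·1.6875=-2.203125; next y=-1/2·(-1.6875)+1/4·(-2.203125)≈0.292969
n=2: y≈0.292969, sp=-3, e=sp−y≈-3.292969; I≈-7.605469, D=e−e_prev≈-1.980469; u=3/2·(-3.292969)+1/4·(-7.605469)+1/2·(-1.980469)≈-7.831055; next y=-1/2·0.292969+1/4·(-7.831055)≈-2.104248
n=3: y≈-2.104248, sp=-3, e=sp−y≈-0.895752; I≈-8.501221, D=e−e_prev≈2.397217; u=3/2·(-0.895752)+1/4·(-8.501221)+1/2·2.397217≈-2.270325; next y=-1/2·(-2.104248)+1/4·(-2.270325)≈0.484543
n=4: y≈0.484543, sp=-2, e=sp−y≈-2.484543; I≈-10.985764, D=e−e_prev≈-1.588791; u=3/2·(-2.484543)+1/4·(-10.985764)+1/2·(-1.588791)≈-7.267651; next y=-1/2·0.484543+1/4·(-7.267651)≈-2.059184
n=5: y≈-2.059184, sp=-2, e=sp−y≈0.059184; I≈-10.926579, D=e−e_prev≈2.543727; u=3/2·0.059184+1/4·(-10.926579)+1/2·2.543727≈-1.371005; next y=-1/2·(-2.059184)+1/4·(-1.371005)≈0.686841
n=6: y≈0.686841, sp=-2, e=sp−y≈-2.686841; I≈-13.613420, D=e−e_prev≈-2.746025; u=3/2·(-2.686841)+1/4·(-13.613420)+1/2·(-2.746025)≈-8.806629; next y=-1/2·0.686841+1/4·(-8.806629)≈-2.545077
n=7: y≈-2.545077, sp=-2, e=sp−y≈0.545077; I≈-13.068343, D=e−e_prev≈3.231918; u=3/2·0.545077+1/4·(-13.068343)+1/2·3.231918≈-0.833510; next y=-1/2·(-2.545077)+1/4·(-0.833510)≈1.064161
n=8: y≈1.064161, sp=-2, e=sp−y≈-3.064161; I≈-16.132504, D=e−e_prev≈-3.609239; u=3/2·(-3.064161)+1/4·(-16.132504)+1/2·(-3.609239)≈-10.433987; next y=-1/2·1.064161+1/4·(-10.433987)≈-3.140577
n=9: y≈-3.140577, sp=-2, e=sp−y≈1.140577; I≈-14.991927, D=e−e_prev≈4.204738; u=3/2·1.140577+1/4·(-14.991927)+1/2·4.204738≈0.065254; next y=-1/2·(-3.140577)+1/4·0.065254≈1.586602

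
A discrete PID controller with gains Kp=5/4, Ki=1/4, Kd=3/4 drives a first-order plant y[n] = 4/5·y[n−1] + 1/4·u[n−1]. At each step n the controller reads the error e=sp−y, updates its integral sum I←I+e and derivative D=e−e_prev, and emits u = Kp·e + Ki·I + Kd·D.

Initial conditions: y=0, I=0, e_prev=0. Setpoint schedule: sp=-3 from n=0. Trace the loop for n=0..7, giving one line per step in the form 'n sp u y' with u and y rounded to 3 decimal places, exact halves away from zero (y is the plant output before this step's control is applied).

0 -3 -6.750 0.000
1 -3 -1.453 -1.688
2 -3 -2.989 -1.713
3 -3 -2.420 -2.118
4 -3 -2.536 -2.299
5 -3 -2.455 -2.473
6 -3 -2.449 -2.592
7 -3 -2.429 -2.686

(exact arithmetic carried between steps; '≈' marks a value shown rounded to 6 d.p. or computed from one; I and e_prev carry over from the previous line; the table rounds u and y to 3 d.p., halves away from zero)
n=0: y=0, sp=-3, e=sp−y=-3; I=-3, D=e−e_prev=-3; u=5/4·(-3)+1/4·(-3)+3/4·(-3)=-6.75; next y=4/5·0+1/4·(-6.75)=-1.6875
n=1: y=-1.6875, sp=-3, e=sp−y=-1.3125; I=-4.3125, D=e−e_prev=1.6875; u=5/4·(-1.3125)+1/4·(-4.3125)+3/4·1.6875=-1.453125; next y=4/5·(-1.6875)+1/4·(-1.453125)≈-1.713281
n=2: y≈-1.713281, sp=-3, e=sp−y≈-1.286719; I≈-5.599219, D=e−e_prev≈0.025781; u=5/4·(-1.286719)+1/4·(-5.599219)+3/4·0.025781≈-2.988867; next y=4/5·(-1.713281)+1/4·(-2.988867)≈-2.117842
n=3: y≈-2.117842, sp=-3, e=sp−y≈-0.882158; I≈-6.481377, D=e−e_prev≈0.404561; u=5/4·(-0.882158)+1/4·(-6.481377)+3/4·0.404561≈-2.419622; next y=4/5·(-2.117842)+1/4·(-2.419622)≈-2.299179
n=4: y≈-2.299179, sp=-3, e=sp−y≈-0.700821; I≈-7.182198, D=e−e_prev≈0.181337; u=5/4·(-0.700821)+1/4·(-7.182198)+3/4·0.181337≈-2.535573; next y=4/5·(-2.299179)+1/4·(-2.535573)≈-2.473236
n=5: y≈-2.473236, sp=-3, e=sp−y≈-0.526764; I≈-7.708962, D=e−e_prev≈0.174058; u=5/4·(-0.526764)+1/4·(-7.708962)+3/4·0.174058≈-2.455152; next y=4/5·(-2.473236)+1/4·(-2.455152)≈-2.592377
n=6: y≈-2.592377, sp=-3, e=sp−y≈-0.407623; I≈-8.116585, D=e−e_prev≈0.119141; u=5/4·(-0.407623)+1/4·(-8.116585)+3/4·0.119141≈-2.449319; next y=4/5·(-2.592377)+1/4·(-2.449319)≈-2.686231
n=7: y≈-2.686231, sp=-3, e=sp−y≈-0.313769; I≈-8.430353, D=e−e_prev≈0.093854; u=5/4·(-0.313769)+1/4·(-8.430353)+3/4·0.093854≈-2.429408; next y=4/5·(-2.686231)+1/4·(-2.429408)≈-2.756337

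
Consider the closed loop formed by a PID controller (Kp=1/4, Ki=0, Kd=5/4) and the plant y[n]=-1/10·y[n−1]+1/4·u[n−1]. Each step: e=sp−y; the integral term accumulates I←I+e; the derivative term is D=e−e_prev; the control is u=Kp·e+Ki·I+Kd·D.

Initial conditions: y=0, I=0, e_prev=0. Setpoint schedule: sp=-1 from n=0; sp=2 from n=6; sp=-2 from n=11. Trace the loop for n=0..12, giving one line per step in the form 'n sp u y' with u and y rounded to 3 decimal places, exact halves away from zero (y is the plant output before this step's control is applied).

0 -1 -1.500 0.000
1 -1 0.313 -0.375
2 -1 -0.892 0.116
3 -1 0.246 -0.235
4 -1 -0.671 0.085
5 -1 0.121 -0.176
6 2 3.958 0.048
7 2 -0.917 0.985
8 2 2.223 -0.328
9 2 -0.792 0.588
10 2 1.621 -0.257
11 -2 -6.468 0.431
12 -2 2.529 -1.660

(exact arithmetic carried between steps; '≈' marks a value shown rounded to 6 d.p. or computed from one; I and e_prev carry over from the previous line; the table rounds u and y to 3 d.p., halves away from zero)
n=0: y=0, sp=-1, e=sp−y=-1; I=-1, D=e−e_prev=-1; u=1/4·(-1)+0·(-1)+5/4·(-1)=-1.5; next y=-1/10·0+1/4·(-1.5)=-0.375
n=1: y=-0.375, sp=-1, e=sp−y=-0.625; I=-1.625, D=e−e_prev=0.375; u=1/4·(-0.625)+0·(-1.625)+5/4·0.375=0.3125; next y=-1/10·(-0.375)+1/4·0.3125=0.115625
n=2: y=0.115625, sp=-1, e=sp−y=-1.115625; I=-2.740625, D=e−e_prev=-0.490625; u=1/4·(-1.115625)+0·(-2.740625)+5/4·(-0.490625)≈-0.892188; next y=-1/10·0.115625+1/4·(-0.892188)≈-0.234609
n=3: y≈-0.234609, sp=-1, e=sp−y≈-0.765391; I≈-3.506016, D=e−e_prev≈0.350234; u=1/4·(-0.765391)+0·(-3.506016)+5/4·0.350234≈0.246445; next y=-1/10·(-0.234609)+1/4·0.246445≈0.085072
n=4: y≈0.085072, sp=-1, e=sp−y≈-1.085072; I≈-4.591088, D=e−e_prev≈-0.319682; u=1/4·(-1.085072)+0·(-4.591088)+5/4·(-0.319682)≈-0.670870; next y=-1/10·0.085072+1/4·(-0.670870)≈-0.176225
n=5: y≈-0.176225, sp=-1, e=sp−y≈-0.823775; I≈-5.414863, D=e−e_prev≈0.261297; u=1/4·(-0.823775)+0·(-5.414863)+5/4·0.261297≈0.120677; next y=-1/10·(-0.176225)+1/4·0.120677≈0.047792
n=6: y≈0.047792, sp=2, e=sp−y≈1.952208; I≈-3.462655, D=e−e_prev≈2.775983; u=1/4·1.952208+0·(-3.462655)+5/4·2.775983≈3.958031; next y=-1/10·0.047792+1/4·3.958031≈0.984729
n=7: y≈0.984729, sp=2, e=sp−y≈1.015271; I≈-2.447384, D=e−e_prev≈-0.936937; u=1/4·1.015271+0·(-2.447384)+5/4·(-0.936937)≈-0.917353; next y=-1/10·0.984729+1/4·(-0.917353)≈-0.327811
n=8: y≈-0.327811, sp=2, e=sp−y≈2.327811; I≈-0.119572, D=e−e_prev≈1.312540; u=1/4·2.327811+0·(-0.119572)+5/4·1.312540≈2.222628; next y=-1/10·(-0.327811)+1/4·2.222628≈0.588438
n=9: y≈0.588438, sp=2, e=sp−y≈1.411562; I≈1.291990, D=e−e_prev≈-0.916249; u=1/4·1.411562+0·1.291990+5/4·(-0.916249)≈-0.792421; next y=-1/10·0.588438+1/4·(-0.792421)≈-0.256949
n=10: y≈-0.256949, sp=2, e=sp−y≈2.256949; I≈3.548939, D=e−e_prev≈0.845387; u=1/4·2.256949+0·3.548939+5/4·0.845387≈1.620971; next y=-1/10·(-0.256949)+1/4·1.620971≈0.430938
n=11: y≈0.430938, sp=-2, e=sp−y≈-2.430938; I≈1.118001, D=e−e_prev≈-4.687887; u=1/4·(-2.430938)+0·1.118001+5/4·(-4.687887)≈-6.467593; next y=-1/10·0.430938+1/4·(-6.467593)≈-1.659992
n=12: y≈-1.659992, sp=-2, e=sp−y≈-0.340008; I≈0.777993, D=e−e_prev≈2.090930; u=1/4·(-0.340008)+0·0.777993+5/4·2.090930≈2.528660; next y=-1/10·(-1.659992)+1/4·2.528660≈0.798164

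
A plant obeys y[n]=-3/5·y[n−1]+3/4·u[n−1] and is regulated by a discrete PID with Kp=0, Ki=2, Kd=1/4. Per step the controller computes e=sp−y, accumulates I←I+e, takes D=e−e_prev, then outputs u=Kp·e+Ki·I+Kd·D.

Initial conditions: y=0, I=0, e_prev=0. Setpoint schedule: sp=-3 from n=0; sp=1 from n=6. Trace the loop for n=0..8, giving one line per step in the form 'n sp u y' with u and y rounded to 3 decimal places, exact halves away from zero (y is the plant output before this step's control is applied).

(exact arithmetic carried between steps; '≈' marks a value shown rounded to 6 d.p. or computed from one; I and e_prev carry over from the previous line; the table rounds u and y to 3 d.p., halves away from zero)
n=0: y=0, sp=-3, e=sp−y=-3; I=-3, D=e−e_prev=-3; u=0·(-3)+2·(-3)+1/4·(-3)=-6.75; next y=-3/5·0+3/4·(-6.75)=-5.0625
n=1: y=-5.0625, sp=-3, e=sp−y=2.0625; I=-0.9375, D=e−e_prev=5.0625; u=0·2.0625+2·(-0.9375)+1/4·5.0625=-0.609375; next y=-3/5·(-5.0625)+3/4·(-0.609375)≈2.580469
n=2: y≈2.580469, sp=-3, e=sp−y≈-5.580469; I≈-6.517969, D=e−e_prev≈-7.642969; u=0·(-5.580469)+2·(-6.517969)+1/4·(-7.642969)≈-14.946680; next y=-3/5·2.580469+3/4·(-14.946680)≈-12.758291
n=3: y≈-12.758291, sp=-3, e=sp−y≈9.758291; I≈3.240322, D=e−e_prev≈15.338760; u=0·9.758291+2·3.240322+1/4·15.338760≈10.315334; next y=-3/5·(-12.758291)+3/4·10.315334≈15.391475
n=4: y≈15.391475, sp=-3, e=sp−y≈-18.391475; I≈-15.151153, D=e−e_prev≈-28.149766; u=0·(-18.391475)+2·(-15.151153)+1/4·(-28.149766)≈-37.339748; next y=-3/5·15.391475+3/4·(-37.339748)≈-37.239696
n=5: y≈-37.239696, sp=-3, e=sp−y≈34.239696; I≈19.088543, D=e−e_prev≈52.631172; u=0·34.239696+2·19.088543+1/4·52.631172≈51.334879; next y=-3/5·(-37.239696)+3/4·51.334879≈60.844977
n=6: y≈60.844977, sp=1, e=sp−y≈-59.844977; I≈-40.756434, D=e−e_prev≈-94.084673; u=0·(-59.844977)+2·(-40.756434)+1/4·(-94.084673)≈-105.034036; next y=-3/5·60.844977+3/4·(-105.034036)≈-115.282514
n=7: y≈-115.282514, sp=1, e=sp−y≈116.282514; I≈75.526080, D=e−e_prev≈176.127491; u=0·116.282514+2·75.526080+1/4·176.127491≈195.084032; next y=-3/5·(-115.282514)+3/4·195.084032≈215.482532
n=8: y≈215.482532, sp=1, e=sp−y≈-214.482532; I≈-138.956452, D=e−e_prev≈-330.765046; u=0·(-214.482532)+2·(-138.956452)+1/4·(-330.765046)≈-360.604166; next y=-3/5·215.482532+3/4·(-360.604166)≈-399.742644

0 -3 -6.750 0.000
1 -3 -0.609 -5.063
2 -3 -14.947 2.580
3 -3 10.315 -12.758
4 -3 -37.340 15.391
5 -3 51.335 -37.240
6 1 -105.034 60.845
7 1 195.084 -115.283
8 1 -360.604 215.483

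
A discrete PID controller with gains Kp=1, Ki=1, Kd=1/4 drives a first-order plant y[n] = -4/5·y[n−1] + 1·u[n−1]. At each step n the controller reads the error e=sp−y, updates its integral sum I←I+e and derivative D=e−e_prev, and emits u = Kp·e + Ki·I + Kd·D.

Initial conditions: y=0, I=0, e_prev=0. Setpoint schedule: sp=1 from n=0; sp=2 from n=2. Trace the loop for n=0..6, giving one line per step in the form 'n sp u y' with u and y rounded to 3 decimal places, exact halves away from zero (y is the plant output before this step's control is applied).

(exact arithmetic carried between steps; '≈' marks a value shown rounded to 6 d.p. or computed from one; I and e_prev carry over from the previous line; the table rounds u and y to 3 d.p., halves away from zero)
n=0: y=0, sp=1, e=sp−y=1; I=1, D=e−e_prev=1; u=1·1+1·1+1/4·1=2.25; next y=-4/5·0+1·2.25=2.25
n=1: y=2.25, sp=1, e=sp−y=-1.25; I=-0.25, D=e−e_prev=-2.25; u=1·(-1.25)+1·(-0.25)+1/4·(-2.25)=-2.0625; next y=-4/5·2.25+1·(-2.0625)=-3.8625
n=2: y=-3.8625, sp=2, e=sp−y=5.8625; I=5.6125, D=e−e_prev=7.1125; u=1·5.8625+1·5.6125+1/4·7.1125=13.253125; next y=-4/5·(-3.8625)+1·13.253125=16.343125
n=3: y=16.343125, sp=2, e=sp−y=-14.343125; I=-8.730625, D=e−e_prev=-20.205625; u=1·(-14.343125)+1·(-8.730625)+1/4·(-20.205625)≈-28.125156; next y=-4/5·16.343125+1·(-28.125156)≈-41.199656
n=4: y≈-41.199656, sp=2, e=sp−y≈43.199656; I≈34.469031, D=e−e_prev≈57.542781; u=1·43.199656+1·34.469031+1/4·57.542781≈92.054383; next y=-4/5·(-41.199656)+1·92.054383≈125.014108
n=5: y≈125.014108, sp=2, e=sp−y≈-123.014108; I≈-88.545077, D=e−e_prev≈-166.213764; u=1·(-123.014108)+1·(-88.545077)+1/4·(-166.213764)≈-253.112625; next y=-4/5·125.014108+1·(-253.112625)≈-353.123912
n=6: y≈-353.123912, sp=2, e=sp−y≈355.123912; I≈266.578835, D=e−e_prev≈478.138019; u=1·355.123912+1·266.578835+1/4·478.138019≈741.237252; next y=-4/5·(-353.123912)+1·741.237252≈1023.736381

0 1 2.250 0.000
1 1 -2.063 2.250
2 2 13.253 -3.863
3 2 -28.125 16.343
4 2 92.054 -41.200
5 2 -253.113 125.014
6 2 741.237 -353.124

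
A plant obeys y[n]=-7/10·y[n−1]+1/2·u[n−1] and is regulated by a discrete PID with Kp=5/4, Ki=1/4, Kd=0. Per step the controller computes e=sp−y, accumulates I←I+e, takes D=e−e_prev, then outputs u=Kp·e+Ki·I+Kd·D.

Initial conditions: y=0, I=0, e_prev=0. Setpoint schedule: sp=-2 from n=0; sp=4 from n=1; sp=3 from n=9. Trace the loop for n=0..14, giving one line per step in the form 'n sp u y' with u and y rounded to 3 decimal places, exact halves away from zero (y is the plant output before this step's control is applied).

(exact arithmetic carried between steps; '≈' marks a value shown rounded to 6 d.p. or computed from one; I and e_prev carry over from the previous line; the table rounds u and y to 3 d.p., halves away from zero)
n=0: y=0, sp=-2, e=sp−y=-2; I=-2, D=e−e_prev=-2; u=5/4·(-2)+1/4·(-2)+0·(-2)=-3; next y=-7/10·0+1/2·(-3)=-1.5
n=1: y=-1.5, sp=4, e=sp−y=5.5; I=3.5, D=e−e_prev=7.5; u=5/4·5.5+1/4·3.5+0·7.5=7.75; next y=-7/10·(-1.5)+1/2·7.75=4.925
n=2: y=4.925, sp=4, e=sp−y=-0.925; I=2.575, D=e−e_prev=-6.425; u=5/4·(-0.925)+1/4·2.575+0·(-6.425)=-0.5125; next y=-7/10·4.925+1/2·(-0.5125)=-3.70375
n=3: y=-3.70375, sp=4, e=sp−y=7.70375; I=10.27875, D=e−e_prev=8.62875; u=5/4·7.70375+1/4·10.27875+0·8.62875=12.199375; next y=-7/10·(-3.70375)+1/2·12.199375≈8.692313
n=4: y≈8.692313, sp=4, e=sp−y≈-4.692313; I≈5.586438, D=e−e_prev≈-12.396063; u=5/4·(-4.692313)+1/4·5.586438+0·(-12.396063)≈-4.468781; next y=-7/10·8.692313+1/2·(-4.468781)≈-8.319009
n=5: y≈-8.319009, sp=4, e=sp−y≈12.319009; I≈17.905447, D=e−e_prev≈17.011322; u=5/4·12.319009+1/4·17.905447+0·17.011322≈19.875123; next y=-7/10·(-8.319009)+1/2·19.875123≈15.760868
n=6: y≈15.760868, sp=4, e=sp−y≈-11.760868; I≈6.144579, D=e−e_prev≈-24.079878; u=5/4·(-11.760868)+1/4·6.144579+0·(-24.079878)≈-13.164941; next y=-7/10·15.760868+1/2·(-13.164941)≈-17.615078
n=7: y≈-17.615078, sp=4, e=sp−y≈21.615078; I≈27.759657, D=e−e_prev≈33.375946; u=5/4·21.615078+1/4·27.759657+0·33.375946≈33.958762; next y=-7/10·(-17.615078)+1/2·33.958762≈29.309936
n=8: y≈29.309936, sp=4, e=sp−y≈-25.309936; I≈2.449721, D=e−e_prev≈-46.925014; u=5/4·(-25.309936)+1/4·2.449721+0·(-46.925014)≈-31.024989; next y=-7/10·29.309936+1/2·(-31.024989)≈-36.029450
n=9: y≈-36.029450, sp=3, e=sp−y≈39.029450; I≈41.479171, D=e−e_prev≈64.339385; u=5/4·39.029450+1/4·41.479171+0·64.339385≈59.156605; next y=-7/10·(-36.029450)+1/2·59.156605≈54.798917
n=10: y≈54.798917, sp=3, e=sp−y≈-51.798917; I≈-10.319746, D=e−e_prev≈-90.828367; u=5/4·(-51.798917)+1/4·(-10.319746)+0·(-90.828367)≈-67.328583; next y=-7/10·54.798917+1/2·(-67.328583)≈-72.023533
n=11: y≈-72.023533, sp=3, e=sp−y≈75.023533; I≈64.703787, D=e−e_prev≈126.822450; u=5/4·75.023533+1/4·64.703787+0·126.822450≈109.955363; next y=-7/10·(-72.023533)+1/2·109.955363≈105.394155
n=12: y≈105.394155, sp=3, e=sp−y≈-102.394155; I≈-37.690368, D=e−e_prev≈-177.417688; u=5/4·(-102.394155)+1/4·(-37.690368)+0·(-177.417688)≈-137.415286; next y=-7/10·105.394155+1/2·(-137.415286)≈-142.483551
n=13: y≈-142.483551, sp=3, e=sp−y≈145.483551; I≈107.793183, D=e−e_prev≈247.877707; u=5/4·145.483551+1/4·107.793183+0·247.877707≈208.802735; next y=-7/10·(-142.483551)+1/2·208.802735≈204.139854
n=14: y≈204.139854, sp=3, e=sp−y≈-201.139854; I≈-93.346670, D=e−e_prev≈-346.623405; u=5/4·(-201.139854)+1/4·(-93.346670)+0·(-346.623405)≈-274.761485; next y=-7/10·204.139854+1/2·(-274.761485)≈-280.278640

0 -2 -3.000 0.000
1 4 7.750 -1.500
2 4 -0.513 4.925
3 4 12.199 -3.704
4 4 -4.469 8.692
5 4 19.875 -8.319
6 4 -13.165 15.761
7 4 33.959 -17.615
8 4 -31.025 29.310
9 3 59.157 -36.029
10 3 -67.329 54.799
11 3 109.955 -72.024
12 3 -137.415 105.394
13 3 208.803 -142.484
14 3 -274.761 204.140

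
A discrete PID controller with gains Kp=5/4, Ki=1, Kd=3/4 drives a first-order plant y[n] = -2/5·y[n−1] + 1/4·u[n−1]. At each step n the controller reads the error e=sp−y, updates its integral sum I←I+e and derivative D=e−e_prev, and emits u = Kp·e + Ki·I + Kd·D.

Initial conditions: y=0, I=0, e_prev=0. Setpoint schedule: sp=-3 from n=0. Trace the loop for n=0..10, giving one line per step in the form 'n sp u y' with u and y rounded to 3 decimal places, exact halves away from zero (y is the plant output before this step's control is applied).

0 -3 -9.000 0.000
1 -3 -3.000 -2.250
2 -3 -12.638 0.150
3 -3 -3.879 -3.219
4 -3 -16.799 0.318
5 -3 -3.529 -4.327
6 -3 -21.212 0.848
7 -3 -1.707 -5.642
8 -3 -26.350 1.830
9 -3 1.874 -7.320
10 -3 -32.817 3.396

(exact arithmetic carried between steps; '≈' marks a value shown rounded to 6 d.p. or computed from one; I and e_prev carry over from the previous line; the table rounds u and y to 3 d.p., halves away from zero)
n=0: y=0, sp=-3, e=sp−y=-3; I=-3, D=e−e_prev=-3; u=5/4·(-3)+1·(-3)+3/4·(-3)=-9; next y=-2/5·0+1/4·(-9)=-2.25
n=1: y=-2.25, sp=-3, e=sp−y=-0.75; I=-3.75, D=e−e_prev=2.25; u=5/4·(-0.75)+1·(-3.75)+3/4·2.25=-3; next y=-2/5·(-2.25)+1/4·(-3)=0.15
n=2: y=0.15, sp=-3, e=sp−y=-3.15; I=-6.9, D=e−e_prev=-2.4; u=5/4·(-3.15)+1·(-6.9)+3/4·(-2.4)=-12.6375; next y=-2/5·0.15+1/4·(-12.6375)=-3.219375
n=3: y=-3.219375, sp=-3, e=sp−y=0.219375; I=-6.680625, D=e−e_prev=3.369375; u=5/4·0.219375+1·(-6.680625)+3/4·3.369375=-3.879375; next y=-2/5·(-3.219375)+1/4·(-3.879375)≈0.317906
n=4: y≈0.317906, sp=-3, e=sp−y≈-3.317906; I≈-9.998531, D=e−e_prev≈-3.537281; u=5/4·(-3.317906)+1·(-9.998531)+3/4·(-3.537281)≈-16.798875; next y=-2/5·0.317906+1/4·(-16.798875)≈-4.326881
n=5: y≈-4.326881, sp=-3, e=sp−y≈1.326881; I≈-8.67165, D=e−e_prev≈4.644788; u=5/4·1.326881+1·(-8.67165)+3/4·4.644788≈-3.529458; next y=-2/5·(-4.326881)+1/4·(-3.529458)≈0.848388
n=6: y≈0.848388, sp=-3, e=sp−y≈-3.848388; I≈-12.520038, D=e−e_prev≈-5.175269; u=5/4·(-3.848388)+1·(-12.520038)+3/4·(-5.175269)≈-21.211975; next y=-2/5·0.848388+1/4·(-21.211975)≈-5.642349
n=7: y≈-5.642349, sp=-3, e=sp−y≈2.642349; I≈-9.877689, D=e−e_prev≈6.490737; u=5/4·2.642349+1·(-9.877689)+3/4·6.490737≈-1.706700; next y=-2/5·(-5.642349)+1/4·(-1.706700)≈1.830265
n=8: y≈1.830265, sp=-3, e=sp−y≈-4.830265; I≈-14.707954, D=e−e_prev≈-7.472614; u=5/4·(-4.830265)+1·(-14.707954)+3/4·(-7.472614)≈-26.350245; next y=-2/5·1.830265+1/4·(-26.350245)≈-7.319667
n=9: y≈-7.319667, sp=-3, e=sp−y≈4.319667; I≈-10.388287, D=e−e_prev≈9.149932; u=5/4·4.319667+1·(-10.388287)+3/4·9.149932≈1.873746; next y=-2/5·(-7.319667)+1/4·1.873746≈3.396303
n=10: y≈3.396303, sp=-3, e=sp−y≈-6.396303; I≈-16.784590, D=e−e_prev≈-10.715970; u=5/4·(-6.396303)+1·(-16.784590)+3/4·(-10.715970)≈-32.816947; next y=-2/5·3.396303+1/4·(-32.816947)≈-9.562758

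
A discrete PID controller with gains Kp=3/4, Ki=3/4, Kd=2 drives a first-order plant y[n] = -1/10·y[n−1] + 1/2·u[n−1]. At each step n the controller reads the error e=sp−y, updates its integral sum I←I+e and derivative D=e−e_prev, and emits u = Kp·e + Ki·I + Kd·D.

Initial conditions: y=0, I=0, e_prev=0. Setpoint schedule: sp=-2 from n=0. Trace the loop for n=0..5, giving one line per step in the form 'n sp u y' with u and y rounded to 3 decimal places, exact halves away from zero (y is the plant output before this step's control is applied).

(exact arithmetic carried between steps; '≈' marks a value shown rounded to 6 d.p. or computed from one; I and e_prev carry over from the previous line; the table rounds u and y to 3 d.p., halves away from zero)
n=0: y=0, sp=-2, e=sp−y=-2; I=-2, D=e−e_prev=-2; u=3/4·(-2)+3/4·(-2)+2·(-2)=-7; next y=-1/10·0+1/2·(-7)=-3.5
n=1: y=-3.5, sp=-2, e=sp−y=1.5; I=-0.5, D=e−e_prev=3.5; u=3/4·1.5+3/4·(-0.5)+2·3.5=7.75; next y=-1/10·(-3.5)+1/2·7.75=4.225
n=2: y=4.225, sp=-2, e=sp−y=-6.225; I=-6.725, D=e−e_prev=-7.725; u=3/4·(-6.225)+3/4·(-6.725)+2·(-7.725)=-25.1625; next y=-1/10·4.225+1/2·(-25.1625)=-13.00375
n=3: y=-13.00375, sp=-2, e=sp−y=11.00375; I=4.27875, D=e−e_prev=17.22875; u=3/4·11.00375+3/4·4.27875+2·17.22875=45.919375; next y=-1/10·(-13.00375)+1/2·45.919375≈24.260063
n=4: y≈24.260063, sp=-2, e=sp−y≈-26.260063; I≈-21.981313, D=e−e_prev≈-37.263813; u=3/4·(-26.260063)+3/4·(-21.981313)+2·(-37.263813)≈-110.708656; next y=-1/10·24.260063+1/2·(-110.708656)≈-57.780334
n=5: y≈-57.780334, sp=-2, e=sp−y≈55.780334; I≈33.799022, D=e−e_prev≈82.040397; u=3/4·55.780334+3/4·33.799022+2·82.040397≈231.265311; next y=-1/10·(-57.780334)+1/2·231.265311≈121.410689

0 -2 -7.000 0.000
1 -2 7.750 -3.500
2 -2 -25.163 4.225
3 -2 45.919 -13.004
4 -2 -110.709 24.260
5 -2 231.265 -57.780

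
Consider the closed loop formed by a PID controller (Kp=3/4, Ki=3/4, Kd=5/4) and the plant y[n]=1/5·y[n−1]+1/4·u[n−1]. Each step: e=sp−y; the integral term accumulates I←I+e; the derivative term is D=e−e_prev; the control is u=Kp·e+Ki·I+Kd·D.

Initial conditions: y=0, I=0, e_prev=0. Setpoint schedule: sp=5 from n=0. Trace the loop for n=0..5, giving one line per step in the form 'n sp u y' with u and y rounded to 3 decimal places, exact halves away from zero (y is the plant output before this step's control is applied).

0 5 13.750 0.000
1 5 1.797 3.438
2 5 13.593 1.137
3 5 6.770 3.626
4 5 14.234 2.418
5 5 10.194 4.042

(exact arithmetic carried between steps; '≈' marks a value shown rounded to 6 d.p. or computed from one; I and e_prev carry over from the previous line; the table rounds u and y to 3 d.p., halves away from zero)
n=0: y=0, sp=5, e=sp−y=5; I=5, D=e−e_prev=5; u=3/4·5+3/4·5+5/4·5=13.75; next y=1/5·0+1/4·13.75=3.4375
n=1: y=3.4375, sp=5, e=sp−y=1.5625; I=6.5625, D=e−e_prev=-3.4375; u=3/4·1.5625+3/4·6.5625+5/4·(-3.4375)=1.796875; next y=1/5·3.4375+1/4·1.796875≈1.136719
n=2: y≈1.136719, sp=5, e=sp−y≈3.863281; I≈10.425781, D=e−e_prev≈2.300781; u=3/4·3.863281+3/4·10.425781+5/4·2.300781≈13.592773; next y=1/5·1.136719+1/4·13.592773≈3.625537
n=3: y≈3.625537, sp=5, e=sp−y≈1.374463; I≈11.800244, D=e−e_prev≈-2.488818; u=3/4·1.374463+3/4·11.800244+5/4·(-2.488818)≈6.770007; next y=1/5·3.625537+1/4·6.770007≈2.417609
n=4: y≈2.417609, sp=5, e=sp−y≈2.582391; I≈14.382635, D=e−e_prev≈1.207928; u=3/4·2.582391+3/4·14.382635+5/4·1.207928≈14.233679; next y=1/5·2.417609+1/4·14.233679≈4.041942
n=5: y≈4.041942, sp=5, e=sp−y≈0.958058; I≈15.340693, D=e−e_prev≈-1.624332; u=3/4·0.958058+3/4·15.340693+5/4·(-1.624332)≈10.193648; next y=1/5·4.041942+1/4·10.193648≈3.356800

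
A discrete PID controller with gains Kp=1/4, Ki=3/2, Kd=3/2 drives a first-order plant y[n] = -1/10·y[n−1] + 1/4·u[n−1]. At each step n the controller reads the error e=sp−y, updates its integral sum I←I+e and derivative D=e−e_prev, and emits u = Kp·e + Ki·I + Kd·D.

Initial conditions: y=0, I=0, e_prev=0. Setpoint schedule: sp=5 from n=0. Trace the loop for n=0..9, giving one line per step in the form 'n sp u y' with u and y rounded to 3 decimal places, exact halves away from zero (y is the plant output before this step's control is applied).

0 5 16.250 0.000
1 5 3.047 4.063
2 5 22.595 0.355
3 5 6.914 5.613
4 5 28.330 1.167
5 5 8.564 6.966
6 5 32.258 1.445
7 5 8.264 7.920
8 5 35.197 1.274
9 5 6.774 8.672

(exact arithmetic carried between steps; '≈' marks a value shown rounded to 6 d.p. or computed from one; I and e_prev carry over from the previous line; the table rounds u and y to 3 d.p., halves away from zero)
n=0: y=0, sp=5, e=sp−y=5; I=5, D=e−e_prev=5; u=1/4·5+3/2·5+3/2·5=16.25; next y=-1/10·0+1/4·16.25=4.0625
n=1: y=4.0625, sp=5, e=sp−y=0.9375; I=5.9375, D=e−e_prev=-4.0625; u=1/4·0.9375+3/2·5.9375+3/2·(-4.0625)=3.046875; next y=-1/10·4.0625+1/4·3.046875≈0.355469
n=2: y≈0.355469, sp=5, e=sp−y≈4.644531; I≈10.582031, D=e−e_prev≈3.707031; u=1/4·4.644531+3/2·10.582031+3/2·3.707031≈22.594727; next y=-1/10·0.355469+1/4·22.594727≈5.613135
n=3: y≈5.613135, sp=5, e=sp−y≈-0.613135; I≈9.968896, D=e−e_prev≈-5.257666; u=1/4·(-0.613135)+3/2·9.968896+3/2·(-5.257666)≈6.913562; next y=-1/10·5.613135+1/4·6.913562≈1.167077
n=4: y≈1.167077, sp=5, e=sp−y≈3.832923; I≈13.801819, D=e−e_prev≈4.446058; u=1/4·3.832923+3/2·13.801819+3/2·4.446058≈28.330047; next y=-1/10·1.167077+1/4·28.330047≈6.965804
n=5: y≈6.965804, sp=5, e=sp−y≈-1.965804; I≈11.836016, D=e−e_prev≈-5.798727; u=1/4·(-1.965804)+3/2·11.836016+3/2·(-5.798727)≈8.564482; next y=-1/10·6.965804+1/4·8.564482≈1.444540
n=6: y≈1.444540, sp=5, e=sp−y≈3.555460; I≈15.391475, D=e−e_prev≈5.521264; u=1/4·3.555460+3/2·15.391475+3/2·5.521264≈32.257974; next y=-1/10·1.444540+1/4·32.257974≈7.920039
n=7: y≈7.920039, sp=5, e=sp−y≈-2.920039; I≈12.471436, D=e−e_prev≈-6.475499; u=1/4·(-2.920039)+3/2·12.471436+3/2·(-6.475499)≈8.263895; next y=-1/10·7.920039+1/4·8.263895≈1.273970
n=8: y≈1.273970, sp=5, e=sp−y≈3.726030; I≈16.197466, D=e−e_prev≈6.646070; u=1/4·3.726030+3/2·16.197466+3/2·6.646070≈35.196811; next y=-1/10·1.273970+1/4·35.196811≈8.671806
n=9: y≈8.671806, sp=5, e=sp−y≈-3.671806; I≈12.525660, D=e−e_prev≈-7.397836; u=1/4·(-3.671806)+3/2·12.525660+3/2·(-7.397836)≈6.773785; next y=-1/10·8.671806+1/4·6.773785≈0.826266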